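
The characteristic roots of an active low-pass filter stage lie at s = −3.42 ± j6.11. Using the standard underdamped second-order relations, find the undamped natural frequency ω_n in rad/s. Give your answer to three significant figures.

ω_n ≈ 7.00 rad/s

The poles are at −σ ± jω_d with σ = 3.42 and ω_d = 6.11, so ω_n = √(σ²+ω_d²) = 7.00 rad/s and ζ = σ/ω_n = 0.488.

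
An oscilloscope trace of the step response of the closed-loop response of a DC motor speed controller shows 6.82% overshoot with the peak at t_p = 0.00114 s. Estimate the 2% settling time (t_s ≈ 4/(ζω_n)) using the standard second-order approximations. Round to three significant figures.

From the overshoot, ζ = −ln(OS)/√(π²+ln²(OS)) = 0.650.
From t_p = π/ω_d, ω_d = π/0.00114 = 2760 rad/s, so ω_n = ω_d/√(1−ζ²) = 3630 rad/s.
t_s ≈ 4/(ζω_n) = 4/(0.650·3630) = 0.00170 s.

t_s ≈ 0.00170 s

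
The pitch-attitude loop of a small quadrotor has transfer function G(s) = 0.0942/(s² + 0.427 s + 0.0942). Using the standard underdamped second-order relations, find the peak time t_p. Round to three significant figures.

t_p ≈ 14.2 s

ω_n = √0.0942 = 0.307 rad/s; ζ = 0.427/(2·0.307) = 0.696.
The damped frequency ω_d = ω_n√(1−ζ²) = 0.220 rad/s. Then t_p = π/ω_d = 14.2 s.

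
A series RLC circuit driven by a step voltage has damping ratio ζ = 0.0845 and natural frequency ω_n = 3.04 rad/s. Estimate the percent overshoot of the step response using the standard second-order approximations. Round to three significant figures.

%OS ≈ 76.6%

For an underdamped second-order system, %OS = 100·exp(−πζ/√(1−ζ²)).
πζ/√(1−ζ²) = π·0.0845/√(1−0.00714) = 0.2664, so %OS = 100·e^(−0.2664) = 76.6%.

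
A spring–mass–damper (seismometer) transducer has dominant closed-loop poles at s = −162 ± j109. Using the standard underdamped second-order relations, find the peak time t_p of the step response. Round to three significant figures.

t_p ≈ 0.0288 s

t_p = π/ω_d with ω_d = 109 (the imaginary part), so t_p = 0.0288 s.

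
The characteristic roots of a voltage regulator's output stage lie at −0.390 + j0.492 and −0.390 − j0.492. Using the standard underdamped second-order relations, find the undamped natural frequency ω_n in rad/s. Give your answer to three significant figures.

The poles are at −σ ± jω_d with σ = 0.390 and ω_d = 0.492, so ω_n = √(σ²+ω_d²) = 0.628 rad/s and ζ = σ/ω_n = 0.621.

ω_n ≈ 0.628 rad/s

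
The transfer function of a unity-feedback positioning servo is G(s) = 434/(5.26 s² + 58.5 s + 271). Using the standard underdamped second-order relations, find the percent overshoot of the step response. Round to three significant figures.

Dividing through by 5.26: denominator becomes s² + 11.12 s + 51.52.
So ω_n = √51.52 = 7.18 rad/s and ζ = 11.12/(2·7.18) = 0.775.
%OS = 100·exp(−πζ/√(1−ζ²)) = 2.13%.

%OS ≈ 2.13%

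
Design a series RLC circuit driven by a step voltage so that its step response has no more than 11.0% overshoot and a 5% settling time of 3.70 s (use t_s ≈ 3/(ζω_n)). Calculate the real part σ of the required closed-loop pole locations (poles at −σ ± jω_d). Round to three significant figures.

The settling-time spec alone fixes σ = ζω_n = 3/t_s = 3/3.70 = 0.811.
(Overshoot then fixes ζ = 0.575 and hence ω_d = σ·√(1−ζ²)/ζ = 1.15 rad/s.)

σ ≈ 0.811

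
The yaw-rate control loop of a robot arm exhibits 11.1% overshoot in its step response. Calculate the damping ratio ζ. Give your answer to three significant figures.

ζ ≈ 0.573

From %OS = 100·exp(−πζ/√(1−ζ²)), invert to get ζ = −ln(OS)/√(π² + ln²(OS)) with OS = 0.111.
−ln 0.111 = 2.198, so ζ = 2.198/√(π² + 4.832) = 0.573.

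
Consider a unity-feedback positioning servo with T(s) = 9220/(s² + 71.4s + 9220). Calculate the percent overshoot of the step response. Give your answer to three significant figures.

%OS ≈ 28.4%

Matching coefficients with s² + 2ζω_n s + ω_n² gives ω_n² = 9220 ⇒ ω_n = 96.0 rad/s, and ζ = 71.4/(2ω_n) = 0.372.
Overshoot: exp(−π·0.372/√(1−0.372²)) = 0.284, i.e. 28.4%.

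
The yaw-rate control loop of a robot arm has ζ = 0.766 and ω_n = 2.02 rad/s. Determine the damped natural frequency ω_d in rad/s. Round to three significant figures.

ω_d = ω_n√(1−ζ²) = 2.02·√0.413 = 1.30 rad/s.

ω_d ≈ 1.30 rad/s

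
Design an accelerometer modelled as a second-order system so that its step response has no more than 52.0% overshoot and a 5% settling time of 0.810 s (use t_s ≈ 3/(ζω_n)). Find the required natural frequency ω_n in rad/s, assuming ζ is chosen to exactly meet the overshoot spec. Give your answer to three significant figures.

ω_n ≈ 18.2 rad/s

From %OS = 100·exp(−πζ/√(1−ζ²)), invert to get ζ = −ln(OS)/√(π² + ln²(OS)) with OS = 0.520.
−ln 0.520 = 0.6539, so ζ = 0.6539/√(π² + 0.4276) = 0.204.
Then ω_n = 3/(ζ t_s) = 3/(0.204 × 0.810) = 18.2 rad/s.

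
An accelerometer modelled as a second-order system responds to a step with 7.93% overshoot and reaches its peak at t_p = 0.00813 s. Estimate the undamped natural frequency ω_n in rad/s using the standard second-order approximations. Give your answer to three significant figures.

ω_n ≈ 496 rad/s

From the overshoot, ζ = −ln(OS)/√(π²+ln²(OS)) = 0.628.
From t_p = π/ω_d, ω_d = π/0.00813 = 386 rad/s, so ω_n = ω_d/√(1−ζ²) = 496 rad/s.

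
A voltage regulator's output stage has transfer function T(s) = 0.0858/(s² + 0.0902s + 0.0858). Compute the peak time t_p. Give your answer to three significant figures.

ω_n = √0.0858 = 0.293 rad/s; ζ = 0.0902/(2·0.293) = 0.154.
ω_d = 0.293·√(1 − 0.154²) = 0.289 rad/s. Then t_p = π/ω_d = 10.9 s.

t_p ≈ 10.9 s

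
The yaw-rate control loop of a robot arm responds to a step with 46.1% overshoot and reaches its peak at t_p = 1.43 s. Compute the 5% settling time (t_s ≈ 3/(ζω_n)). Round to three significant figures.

t_s ≈ 5.54 s

The overshoot fixes ζ = −ln(OS)/√(π²+ln²(OS)) = 0.239.
t_p = π/ω_d ⇒ ω_d = 2.20 rad/s; then ω_n = ω_d/√(1−ζ²) = 2.26 rad/s.
t_s ≈ 3/(ζω_n) = 3/(0.239·2.26) = 5.54 s.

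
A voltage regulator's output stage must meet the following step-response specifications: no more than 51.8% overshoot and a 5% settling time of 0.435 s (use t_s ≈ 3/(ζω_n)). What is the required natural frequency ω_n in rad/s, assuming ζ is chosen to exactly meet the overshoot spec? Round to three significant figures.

From %OS = 100·exp(−πζ/√(1−ζ²)), invert to get ζ = −ln(OS)/√(π² + ln²(OS)) with OS = 0.518.
−ln 0.518 = 0.6578, so ζ = 0.6578/√(π² + 0.4327) = 0.205.
From t_s ≈ 3/(ζω_n): ω_n = 3/(ζ·t_s) = 3/(0.205·0.435) = 33.7 rad/s.

ω_n ≈ 33.7 rad/s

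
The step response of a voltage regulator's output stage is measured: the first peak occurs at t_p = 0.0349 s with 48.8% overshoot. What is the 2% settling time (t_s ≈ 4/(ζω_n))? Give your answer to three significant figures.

From the overshoot, ζ = −ln(OS)/√(π²+ln²(OS)) = 0.223.
From t_p = π/ω_d, ω_d = π/0.0349 = 90.0 rad/s, so ω_n = ω_d/√(1−ζ²) = 92.3 rad/s.
t_s ≈ 4/(ζω_n) = 4/(0.223·92.3) = 0.195 s.

t_s ≈ 0.195 s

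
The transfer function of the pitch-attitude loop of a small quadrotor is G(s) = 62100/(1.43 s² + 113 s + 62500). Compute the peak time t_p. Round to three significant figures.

Dividing through by 1.43: denominator becomes s² + 79.02 s + 43710.
So ω_n = √43710 = 209 rad/s and ζ = 79.02/(2·209) = 0.189.
ω_d = ω_n√(1−ζ²) = 205 rad/s. t_p = π/ω_d = 0.0153 s.

t_p ≈ 0.0153 s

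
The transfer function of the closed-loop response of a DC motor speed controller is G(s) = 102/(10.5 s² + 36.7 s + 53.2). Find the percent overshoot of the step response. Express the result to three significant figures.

Dividing through by 10.5: denominator becomes s² + 3.495 s + 5.067.
So ω_n = √5.067 = 2.25 rad/s and ζ = 3.495/(2·2.25) = 0.776.
%OS = 100·exp(−πζ/√(1−ζ²)) = 2.09%.

%OS ≈ 2.09%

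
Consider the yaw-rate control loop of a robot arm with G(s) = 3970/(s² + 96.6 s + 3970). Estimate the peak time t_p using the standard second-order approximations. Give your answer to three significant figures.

t_p ≈ 0.0776 s

ω_n = √3970 = 63.0 rad/s; ζ = 96.6/(2·63.0) = 0.767.
ω_d = 63.0·√(1 − 0.767²) = 40.5 rad/s. Then t_p = π/ω_d = 0.0776 s.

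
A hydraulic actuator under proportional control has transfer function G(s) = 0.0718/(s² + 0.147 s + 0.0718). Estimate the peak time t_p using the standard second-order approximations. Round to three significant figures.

ω_n = √0.0718 = 0.268 rad/s; ζ = 0.147/(2·0.268) = 0.274.
The damped frequency ω_d = ω_n√(1−ζ²) = 0.258 rad/s. Then t_p = π/ω_d = 12.2 s.

t_p ≈ 12.2 s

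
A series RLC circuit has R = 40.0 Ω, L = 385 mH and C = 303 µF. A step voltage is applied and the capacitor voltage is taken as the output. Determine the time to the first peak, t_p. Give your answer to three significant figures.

t_p ≈ 0.0410 s

For a series RLC circuit (capacitor voltage as output), ω_n = 1/√(LC) = 1/√(385 mH · 303 µF) = 92.6 rad/s.
ζ = (R/2)·√(C/L) = (40.0/2)·√(303 µF/385 mH) = 0.561.
ω_d = 92.6·√(1 − 0.561²) = 76.6 rad/s. t_p = π/ω_d = 0.0410 s.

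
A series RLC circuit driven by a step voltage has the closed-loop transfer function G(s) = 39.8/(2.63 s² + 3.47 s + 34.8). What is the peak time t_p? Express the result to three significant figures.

Dividing through by 2.63: denominator becomes s² + 1.319 s + 13.23.
So ω_n = √13.23 = 3.64 rad/s and ζ = 1.319/(2·3.64) = 0.181.
ω_d = 3.64·√(1 − 0.181²) = 3.58 rad/s. t_p = π/ω_d = 0.878 s.

t_p ≈ 0.878 s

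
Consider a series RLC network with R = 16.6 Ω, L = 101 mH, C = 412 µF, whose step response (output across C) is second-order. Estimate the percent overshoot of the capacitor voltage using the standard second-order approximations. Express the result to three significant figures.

%OS ≈ 14.0%

For a series RLC circuit (capacitor voltage as output), ω_n = 1/√(LC) = 1/√(101 mH · 412 µF) = 155 rad/s.
ζ = (R/2)·√(C/L) = (16.6/2)·√(412 µF/101 mH) = 0.530.
Overshoot: exp(−π·0.530/√(1−0.530²)) = 0.140, i.e. 14.0%.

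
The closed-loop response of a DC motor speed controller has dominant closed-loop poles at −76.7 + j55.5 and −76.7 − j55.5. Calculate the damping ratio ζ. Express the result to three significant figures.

ζ ≈ 0.810

|pole| = ω_n = √(76.7² + 55.5²) = 94.7 rad/s; ζ = cos θ = σ/ω_n = 0.810.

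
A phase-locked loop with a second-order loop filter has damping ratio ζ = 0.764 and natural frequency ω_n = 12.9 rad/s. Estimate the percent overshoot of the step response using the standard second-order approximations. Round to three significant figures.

For an underdamped second-order system, %OS = 100·exp(−πζ/√(1−ζ²)).
πζ/√(1−ζ²) = π·0.764/√(1−0.584) = 3.720, so %OS = 100·e^(−3.720) = 2.42%.

%OS ≈ 2.42%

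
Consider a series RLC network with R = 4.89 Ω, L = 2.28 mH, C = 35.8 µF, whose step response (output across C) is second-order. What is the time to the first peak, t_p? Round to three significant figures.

t_p ≈ 0.000943 s

For a series RLC circuit (capacitor voltage as output), ω_n = 1/√(LC) = 1/√(2.28 mH · 35.8 µF) = 3500 rad/s.
ζ = (R/2)·√(C/L) = (4.89/2)·√(35.8 µF/2.28 mH) = 0.306.
The damped frequency ω_d = ω_n√(1−ζ²) = 3330 rad/s. t_p = π/ω_d = 0.000943 s.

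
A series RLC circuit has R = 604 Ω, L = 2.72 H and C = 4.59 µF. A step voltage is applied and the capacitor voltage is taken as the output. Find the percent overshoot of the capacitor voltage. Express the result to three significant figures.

%OS ≈ 26.2%

For a series RLC circuit (capacitor voltage as output), ω_n = 1/√(LC) = 1/√(2.72 H · 4.59 µF) = 283 rad/s.
ζ = (R/2)·√(C/L) = (604/2)·√(4.59 µF/2.72 H) = 0.392.
Overshoot: exp(−π·0.392/√(1−0.392²)) = 0.262, i.e. 26.2%.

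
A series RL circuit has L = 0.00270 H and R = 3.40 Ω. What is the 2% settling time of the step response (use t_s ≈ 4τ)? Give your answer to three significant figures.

t_s ≈ 0.00318 s

τ = L/R = 0.00270/3.40 = 0.000794 s.
t_s ≈ 4τ = 0.00318 s.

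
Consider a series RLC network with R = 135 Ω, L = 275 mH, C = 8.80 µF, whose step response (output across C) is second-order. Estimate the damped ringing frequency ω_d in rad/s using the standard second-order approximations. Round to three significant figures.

For a series RLC circuit (capacitor voltage as output), ω_n = 1/√(LC) = 1/√(275 mH · 8.80 µF) = 643 rad/s.
ζ = (R/2)·√(C/L) = (135/2)·√(8.80 µF/275 mH) = 0.382.
ω_d = ω_n√(1−ζ²) = 594 rad/s.

ω_d ≈ 594 rad/s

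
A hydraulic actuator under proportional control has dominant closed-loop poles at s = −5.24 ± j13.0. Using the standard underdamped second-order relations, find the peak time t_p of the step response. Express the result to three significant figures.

t_p = π/ω_d with ω_d = 13.0 (the imaginary part), so t_p = 0.242 s.

t_p ≈ 0.242 s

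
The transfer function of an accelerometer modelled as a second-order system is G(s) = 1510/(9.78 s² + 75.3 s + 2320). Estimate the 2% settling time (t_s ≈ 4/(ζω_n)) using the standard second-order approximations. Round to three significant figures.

Dividing through by 9.78: denominator becomes s² + 7.699 s + 237.2.
So ω_n = √237.2 = 15.4 rad/s and ζ = 7.699/(2·15.4) = 0.250.
t_s ≈ 4/(ζω_n) = 1.04 s.

t_s ≈ 1.04 s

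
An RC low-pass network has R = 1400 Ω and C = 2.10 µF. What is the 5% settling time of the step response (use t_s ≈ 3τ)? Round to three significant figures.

t_s ≈ 0.00882 s

τ = RC = 1400 × 2.10 µF = 0.00294 s.
t_s ≈ 3τ = 0.00882 s.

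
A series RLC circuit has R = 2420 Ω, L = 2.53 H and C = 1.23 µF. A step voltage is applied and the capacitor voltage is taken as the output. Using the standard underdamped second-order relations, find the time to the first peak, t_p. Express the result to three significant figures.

For a series RLC circuit (capacitor voltage as output), ω_n = 1/√(LC) = 1/√(2.53 H · 1.23 µF) = 567 rad/s.
ζ = (R/2)·√(C/L) = (2420/2)·√(1.23 µF/2.53 H) = 0.844.
The damped frequency ω_d = ω_n√(1−ζ²) = 304 rad/s. t_p = π/ω_d = 0.0103 s.

t_p ≈ 0.0103 s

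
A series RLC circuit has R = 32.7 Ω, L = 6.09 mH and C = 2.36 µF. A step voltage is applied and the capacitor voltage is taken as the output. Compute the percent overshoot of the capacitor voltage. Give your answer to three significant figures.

%OS ≈ 34.4%

For a series RLC circuit (capacitor voltage as output), ω_n = 1/√(LC) = 1/√(6.09 mH · 2.36 µF) = 8340 rad/s.
ζ = (R/2)·√(C/L) = (32.7/2)·√(2.36 µF/6.09 mH) = 0.322.
Overshoot: exp(−π·0.322/√(1−0.322²)) = 0.344, i.e. 34.4%.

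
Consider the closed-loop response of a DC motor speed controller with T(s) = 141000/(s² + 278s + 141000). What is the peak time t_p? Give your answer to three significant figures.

Matching coefficients with s² + 2ζω_n s + ω_n² gives ω_n² = 141000 ⇒ ω_n = 375 rad/s, and ζ = 278/(2ω_n) = 0.370.
ω_d = 375·√(1 − 0.370²) = 349 rad/s. Then t_p = π/ω_d = 0.00901 s.

t_p ≈ 0.00901 s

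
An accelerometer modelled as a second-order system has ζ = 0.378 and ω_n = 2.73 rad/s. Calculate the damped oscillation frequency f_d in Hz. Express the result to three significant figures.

ω_d = ω_n√(1−ζ²) = 2.73·√0.857 = 2.53 rad/s.
f_d = ω_d/(2π) = 0.402 Hz.

f_d ≈ 0.402 Hz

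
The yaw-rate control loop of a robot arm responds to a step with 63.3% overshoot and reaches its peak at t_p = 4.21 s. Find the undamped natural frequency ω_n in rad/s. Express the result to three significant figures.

ω_n ≈ 0.754 rad/s

ζ from %OS: ζ = |ln 0.633|/√(π²+ln²0.633) = 0.144.
t_p = π/ω_d ⇒ ω_d = 0.746 rad/s; then ω_n = ω_d/√(1−ζ²) = 0.754 rad/s.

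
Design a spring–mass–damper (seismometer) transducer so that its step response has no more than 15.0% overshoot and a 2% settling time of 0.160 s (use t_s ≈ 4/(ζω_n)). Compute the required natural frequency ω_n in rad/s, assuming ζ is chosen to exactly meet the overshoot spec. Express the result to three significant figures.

ω_n ≈ 48.4 rad/s

ζ = −ln(OS)/√(π² + (ln OS)²). With OS = 0.150, ln OS = −1.897 and ζ = 1.897/3.670 = 0.517.
Then ω_n = 4/(ζ t_s) = 4/(0.517 × 0.160) = 48.4 rad/s.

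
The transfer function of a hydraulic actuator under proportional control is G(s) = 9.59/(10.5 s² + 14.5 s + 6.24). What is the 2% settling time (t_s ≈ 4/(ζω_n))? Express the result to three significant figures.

t_s ≈ 5.79 s

Dividing through by 10.5: denominator becomes s² + 1.381 s + 0.5943.
So ω_n = √0.5943 = 0.771 rad/s and ζ = 1.381/(2·0.771) = 0.896.
t_s ≈ 4/(ζω_n) = 5.79 s.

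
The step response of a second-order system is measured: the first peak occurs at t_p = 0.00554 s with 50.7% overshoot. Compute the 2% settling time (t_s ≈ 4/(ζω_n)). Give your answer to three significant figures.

From the overshoot, ζ = −ln(OS)/√(π²+ln²(OS)) = 0.211.
t_p = π/ω_d ⇒ ω_d = 567 rad/s; then ω_n = ω_d/√(1−ζ²) = 580 rad/s.
t_s ≈ 4/(ζω_n) = 4/(0.211·580) = 0.0326 s.

t_s ≈ 0.0326 s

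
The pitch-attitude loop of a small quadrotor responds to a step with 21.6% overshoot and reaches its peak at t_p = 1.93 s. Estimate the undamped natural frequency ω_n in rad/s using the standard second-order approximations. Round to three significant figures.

From the overshoot, ζ = −ln(OS)/√(π²+ln²(OS)) = 0.438.
t_p = π/ω_d ⇒ ω_d = 1.63 rad/s; then ω_n = ω_d/√(1−ζ²) = 1.81 rad/s.

ω_n ≈ 1.81 rad/s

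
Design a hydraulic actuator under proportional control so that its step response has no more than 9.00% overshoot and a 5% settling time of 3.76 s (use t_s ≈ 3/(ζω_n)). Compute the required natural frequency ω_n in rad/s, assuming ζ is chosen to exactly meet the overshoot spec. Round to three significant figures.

ζ = −ln(OS)/√(π² + (ln OS)²). With OS = 0.0900, ln OS = −2.408 and ζ = 2.408/3.958 = 0.608.
Then ω_n = 3/(ζ t_s) = 3/(0.608 × 3.76) = 1.31 rad/s.

ω_n ≈ 1.31 rad/s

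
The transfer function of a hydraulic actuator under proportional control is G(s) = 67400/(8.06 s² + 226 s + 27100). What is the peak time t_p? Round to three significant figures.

t_p ≈ 0.0558 s

Dividing through by 8.06: denominator becomes s² + 28.04 s + 3362.
So ω_n = √3362 = 58.0 rad/s and ζ = 28.04/(2·58.0) = 0.242.
ω_d = ω_n√(1−ζ²) = 56.3 rad/s. t_p = π/ω_d = 0.0558 s.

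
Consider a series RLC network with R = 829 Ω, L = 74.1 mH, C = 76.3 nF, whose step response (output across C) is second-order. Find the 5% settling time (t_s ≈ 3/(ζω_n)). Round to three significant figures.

For a series RLC circuit (capacitor voltage as output), ω_n = 1/√(LC) = 1/√(74.1 mH · 76.3 nF) = 13300 rad/s.
ζ = (R/2)·√(C/L) = (829/2)·√(76.3 nF/74.1 mH) = 0.421.
t_s ≈ 3/(ζω_n) = 0.000536 s.

t_s ≈ 0.000536 s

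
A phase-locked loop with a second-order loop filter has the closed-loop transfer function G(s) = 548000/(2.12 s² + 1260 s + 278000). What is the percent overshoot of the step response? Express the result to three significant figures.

%OS ≈ 1.10%

Dividing through by 2.12: denominator becomes s² + 594.3 s + 131100.
So ω_n = √131100 = 362 rad/s and ζ = 594.3/(2·362) = 0.821.
Overshoot: exp(−π·0.821/√(1−0.821²)) = 0.0110, i.e. 1.10%.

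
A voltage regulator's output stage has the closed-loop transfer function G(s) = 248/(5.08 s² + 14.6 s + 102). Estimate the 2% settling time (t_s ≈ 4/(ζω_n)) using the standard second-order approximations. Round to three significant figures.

t_s ≈ 2.78 s

Dividing through by 5.08: denominator becomes s² + 2.874 s + 20.08.
So ω_n = √20.08 = 4.48 rad/s and ζ = 2.874/(2·4.48) = 0.321.
t_s ≈ 4/(ζω_n) = 2.78 s.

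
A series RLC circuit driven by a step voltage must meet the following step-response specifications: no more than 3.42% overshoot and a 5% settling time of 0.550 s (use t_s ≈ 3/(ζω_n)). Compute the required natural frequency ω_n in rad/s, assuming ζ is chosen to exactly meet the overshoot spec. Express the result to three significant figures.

ω_n ≈ 7.45 rad/s

From %OS = 100·exp(−πζ/√(1−ζ²)), invert to get ζ = −ln(OS)/√(π² + ln²(OS)) with OS = 0.0342.
−ln 0.0342 = 3.376, so ζ = 3.376/√(π² + 11.39) = 0.732.
Then ω_n = 3/(ζ t_s) = 3/(0.732 × 0.550) = 7.45 rad/s.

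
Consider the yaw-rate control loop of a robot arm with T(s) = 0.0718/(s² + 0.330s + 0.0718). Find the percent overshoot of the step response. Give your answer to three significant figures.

Comparing the denominator to s² + 2ζω_n s + ω_n²: ω_n = √0.0718 = 0.268 rad/s, and 2ζω_n = 0.330 so ζ = 0.330/(2·0.268) = 0.616.
%OS = 100 e^{−πζ/√(1−ζ²)} with ζ = 0.616 gives 8.58%.

%OS ≈ 8.58%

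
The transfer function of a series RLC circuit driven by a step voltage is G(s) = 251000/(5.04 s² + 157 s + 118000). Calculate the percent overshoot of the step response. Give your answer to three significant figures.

%OS ≈ 72.5%

Dividing through by 5.04: denominator becomes s² + 31.15 s + 23410.
So ω_n = √23410 = 153 rad/s and ζ = 31.15/(2·153) = 0.102.
%OS = 100·exp(−πζ/√(1−ζ²)) = 72.5%.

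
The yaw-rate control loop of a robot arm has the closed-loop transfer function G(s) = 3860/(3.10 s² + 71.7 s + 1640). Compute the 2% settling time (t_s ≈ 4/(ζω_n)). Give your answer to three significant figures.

Dividing through by 3.10: denominator becomes s² + 23.13 s + 529.0.
So ω_n = √529.0 = 23.0 rad/s and ζ = 23.13/(2·23.0) = 0.503.
t_s ≈ 4/(ζω_n) = 0.346 s.

t_s ≈ 0.346 s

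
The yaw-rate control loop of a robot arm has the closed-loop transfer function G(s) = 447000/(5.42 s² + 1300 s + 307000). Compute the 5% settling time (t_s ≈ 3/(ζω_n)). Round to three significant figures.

Dividing through by 5.42: denominator becomes s² + 239.9 s + 56640.
So ω_n = √56640 = 238 rad/s and ζ = 239.9/(2·238) = 0.504.
t_s ≈ 3/(ζω_n) = 0.0250 s.

t_s ≈ 0.0250 s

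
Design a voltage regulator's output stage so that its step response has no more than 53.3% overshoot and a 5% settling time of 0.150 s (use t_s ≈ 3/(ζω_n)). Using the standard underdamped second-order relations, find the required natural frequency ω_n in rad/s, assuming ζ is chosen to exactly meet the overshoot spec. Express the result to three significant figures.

ω_n ≈ 102 rad/s

Inverting the overshoot relation: ζ = |ln 0.533|/√(π² + ln²0.533) = 0.196.
Then ω_n = 3/(ζ t_s) = 3/(0.196 × 0.150) = 102 rad/s.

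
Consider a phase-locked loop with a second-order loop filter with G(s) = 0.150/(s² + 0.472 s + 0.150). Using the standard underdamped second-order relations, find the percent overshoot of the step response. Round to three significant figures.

Comparing the denominator to s² + 2ζω_n s + ω_n²: ω_n = √0.150 = 0.387 rad/s, and 2ζω_n = 0.472 so ζ = 0.472/(2·0.387) = 0.609.
Overshoot: exp(−π·0.609/√(1−0.609²)) = 0.0894, i.e. 8.94%.

%OS ≈ 8.94%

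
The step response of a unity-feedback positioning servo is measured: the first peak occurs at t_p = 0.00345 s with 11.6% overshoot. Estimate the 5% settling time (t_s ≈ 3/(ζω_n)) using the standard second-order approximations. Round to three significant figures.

t_s ≈ 0.00480 s

The overshoot fixes ζ = −ln(OS)/√(π²+ln²(OS)) = 0.566.
From t_p = π/ω_d, ω_d = π/0.00345 = 911 rad/s, so ω_n = ω_d/√(1−ζ²) = 1100 rad/s.
t_s ≈ 3/(ζω_n) = 3/(0.566·1100) = 0.00480 s.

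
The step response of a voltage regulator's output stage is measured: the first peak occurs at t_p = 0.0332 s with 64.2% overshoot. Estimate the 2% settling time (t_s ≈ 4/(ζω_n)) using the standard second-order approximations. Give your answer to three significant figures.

From the overshoot, ζ = −ln(OS)/√(π²+ln²(OS)) = 0.140.
t_p = π/ω_d ⇒ ω_d = 94.6 rad/s; then ω_n = ω_d/√(1−ζ²) = 95.6 rad/s.
t_s ≈ 4/(ζω_n) = 4/(0.140·95.6) = 0.300 s.

t_s ≈ 0.300 s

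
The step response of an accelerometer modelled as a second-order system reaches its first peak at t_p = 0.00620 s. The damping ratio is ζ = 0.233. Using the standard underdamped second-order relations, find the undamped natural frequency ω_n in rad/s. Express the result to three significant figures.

ω_n ≈ 521 rad/s

Peak time t_p = π/ω_d, so ω_d = π/t_p = π/0.00620 = 507 rad/s.
ω_n = ω_d/√(1−ζ²) = 507/√0.946 = 521 rad/s.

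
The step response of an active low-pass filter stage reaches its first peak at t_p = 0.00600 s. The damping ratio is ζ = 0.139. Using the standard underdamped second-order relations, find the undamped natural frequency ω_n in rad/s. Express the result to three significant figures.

Peak time t_p = π/ω_d, so ω_d = π/t_p = π/0.00600 = 524 rad/s.
ω_n = ω_d/√(1−ζ²) = 524/√0.981 = 529 rad/s.

ω_n ≈ 529 rad/s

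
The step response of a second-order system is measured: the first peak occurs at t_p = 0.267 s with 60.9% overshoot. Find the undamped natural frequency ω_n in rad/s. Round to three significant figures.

The overshoot fixes ζ = −ln(OS)/√(π²+ln²(OS)) = 0.156.
From t_p = π/ω_d, ω_d = π/0.267 = 11.8 rad/s, so ω_n = ω_d/√(1−ζ²) = 11.9 rad/s.

ω_n ≈ 11.9 rad/s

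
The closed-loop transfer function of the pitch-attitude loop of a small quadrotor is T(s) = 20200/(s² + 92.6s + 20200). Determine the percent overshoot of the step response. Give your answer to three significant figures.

%OS ≈ 33.9%

Comparing the denominator to s² + 2ζω_n s + ω_n²: ω_n = √20200 = 142 rad/s, and 2ζω_n = 92.6 so ζ = 92.6/(2·142) = 0.326.
%OS = 100 e^{−πζ/√(1−ζ²)} with ζ = 0.326 gives 33.9%.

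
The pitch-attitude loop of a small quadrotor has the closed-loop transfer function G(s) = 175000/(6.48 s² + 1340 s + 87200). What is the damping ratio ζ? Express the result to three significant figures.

Dividing through by 6.48: denominator becomes s² + 206.8 s + 13460.
So ω_n = √13460 = 116 rad/s and ζ = 206.8/(2·116) = 0.891.

ζ ≈ 0.891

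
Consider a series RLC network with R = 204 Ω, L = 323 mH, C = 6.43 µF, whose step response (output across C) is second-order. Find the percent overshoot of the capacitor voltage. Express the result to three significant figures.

For a series RLC circuit (capacitor voltage as output), ω_n = 1/√(LC) = 1/√(323 mH · 6.43 µF) = 694 rad/s.
ζ = (R/2)·√(C/L) = (204/2)·√(6.43 µF/323 mH) = 0.455.
Overshoot: exp(−π·0.455/√(1−0.455²)) = 0.201, i.e. 20.1%.

%OS ≈ 20.1%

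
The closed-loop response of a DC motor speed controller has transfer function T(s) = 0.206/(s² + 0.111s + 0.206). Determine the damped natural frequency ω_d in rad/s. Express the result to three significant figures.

Matching coefficients with s² + 2ζω_n s + ω_n² gives ω_n² = 0.206 ⇒ ω_n = 0.454 rad/s, and ζ = 0.111/(2ω_n) = 0.122.
ω_d = ω_n√(1−ζ²) = 0.450 rad/s.

ω_d ≈ 0.450 rad/s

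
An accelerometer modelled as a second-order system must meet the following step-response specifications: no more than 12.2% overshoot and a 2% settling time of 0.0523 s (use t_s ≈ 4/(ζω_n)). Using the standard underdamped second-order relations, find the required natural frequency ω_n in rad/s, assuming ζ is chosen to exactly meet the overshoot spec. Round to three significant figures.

ζ = −ln(OS)/√(π² + (ln OS)²). With OS = 0.122, ln OS = −2.104 and ζ = 2.104/3.781 = 0.556.
From t_s ≈ 4/(ζω_n): ω_n = 4/(ζ·t_s) = 4/(0.556·0.0523) = 137 rad/s.

ω_n ≈ 137 rad/s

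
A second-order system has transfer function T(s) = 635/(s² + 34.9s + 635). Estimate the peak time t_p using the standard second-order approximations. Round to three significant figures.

t_p ≈ 0.173 s

ω_n = √635 = 25.2 rad/s; ζ = 34.9/(2·25.2) = 0.692.
The damped frequency ω_d = ω_n√(1−ζ²) = 18.2 rad/s. Then t_p = π/ω_d = 0.173 s.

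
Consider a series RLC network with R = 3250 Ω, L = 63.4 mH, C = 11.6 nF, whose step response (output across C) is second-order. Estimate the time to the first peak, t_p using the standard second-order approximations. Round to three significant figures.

For a series RLC circuit (capacitor voltage as output), ω_n = 1/√(LC) = 1/√(63.4 mH · 11.6 nF) = 36900 rad/s.
ζ = (R/2)·√(C/L) = (3250/2)·√(11.6 nF/63.4 mH) = 0.695.
ω_d = 36900·√(1 − 0.695²) = 26500 rad/s. t_p = π/ω_d = 0.000119 s.

t_p ≈ 0.000119 s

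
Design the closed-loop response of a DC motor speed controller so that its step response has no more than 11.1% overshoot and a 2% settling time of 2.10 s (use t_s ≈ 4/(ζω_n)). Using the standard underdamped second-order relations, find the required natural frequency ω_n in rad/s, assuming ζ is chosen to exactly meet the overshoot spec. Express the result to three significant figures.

ω_n ≈ 3.32 rad/s

Inverting the overshoot relation: ζ = |ln 0.111|/√(π² + ln²0.111) = 0.573.
Then ω_n = 4/(ζ t_s) = 4/(0.573 × 2.10) = 3.32 rad/s.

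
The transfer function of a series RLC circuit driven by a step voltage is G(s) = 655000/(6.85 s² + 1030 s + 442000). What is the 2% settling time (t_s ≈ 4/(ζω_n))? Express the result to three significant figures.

Dividing through by 6.85: denominator becomes s² + 150.4 s + 64530.
So ω_n = √64530 = 254 rad/s and ζ = 150.4/(2·254) = 0.296.
t_s ≈ 4/(ζω_n) = 0.0532 s.

t_s ≈ 0.0532 s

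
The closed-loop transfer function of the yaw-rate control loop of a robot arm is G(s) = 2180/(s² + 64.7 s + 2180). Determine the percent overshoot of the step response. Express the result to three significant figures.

%OS ≈ 4.89%

Matching coefficients with s² + 2ζω_n s + ω_n² gives ω_n² = 2180 ⇒ ω_n = 46.7 rad/s, and ζ = 64.7/(2ω_n) = 0.693.
%OS = 100 e^{−πζ/√(1−ζ²)} with ζ = 0.693 gives 4.89%.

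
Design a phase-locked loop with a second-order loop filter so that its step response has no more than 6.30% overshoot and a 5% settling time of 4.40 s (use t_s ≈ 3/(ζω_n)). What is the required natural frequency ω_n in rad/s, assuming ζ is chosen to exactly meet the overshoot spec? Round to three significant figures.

ω_n ≈ 1.03 rad/s

ζ = −ln(OS)/√(π² + (ln OS)²). With OS = 0.0630, ln OS = −2.765 and ζ = 2.765/4.185 = 0.661.
From t_s ≈ 3/(ζω_n): ω_n = 3/(ζ·t_s) = 3/(0.661·4.40) = 1.03 rad/s.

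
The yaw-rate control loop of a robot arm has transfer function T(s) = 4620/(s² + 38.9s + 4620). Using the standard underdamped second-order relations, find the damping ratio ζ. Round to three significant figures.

Matching coefficients with s² + 2ζω_n s + ω_n² gives ω_n² = 4620 ⇒ ω_n = 68.0 rad/s, and ζ = 38.9/(2ω_n) = 0.286.

ζ ≈ 0.286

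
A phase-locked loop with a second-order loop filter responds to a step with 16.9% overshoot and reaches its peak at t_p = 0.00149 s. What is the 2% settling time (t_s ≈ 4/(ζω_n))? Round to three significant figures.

The overshoot fixes ζ = −ln(OS)/√(π²+ln²(OS)) = 0.493.
From t_p = π/ω_d, ω_d = π/0.00149 = 2110 rad/s, so ω_n = ω_d/√(1−ζ²) = 2420 rad/s.
t_s ≈ 4/(ζω_n) = 4/(0.493·2420) = 0.00335 s.

t_s ≈ 0.00335 s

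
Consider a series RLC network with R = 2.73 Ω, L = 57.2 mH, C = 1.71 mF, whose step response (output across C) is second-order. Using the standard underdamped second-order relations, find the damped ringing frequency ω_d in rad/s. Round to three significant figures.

For a series RLC circuit (capacitor voltage as output), ω_n = 1/√(LC) = 1/√(57.2 mH · 1.71 mF) = 101 rad/s.
ζ = (R/2)·√(C/L) = (2.73/2)·√(1.71 mF/57.2 mH) = 0.236.
ω_d = ω_n√(1−ζ²) = 98.3 rad/s.

ω_d ≈ 98.3 rad/s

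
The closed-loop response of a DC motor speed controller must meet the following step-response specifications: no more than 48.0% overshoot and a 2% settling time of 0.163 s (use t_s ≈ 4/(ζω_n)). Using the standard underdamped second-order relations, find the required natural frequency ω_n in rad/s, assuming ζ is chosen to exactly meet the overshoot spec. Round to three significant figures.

ω_n ≈ 108 rad/s

ζ = −ln(OS)/√(π² + (ln OS)²). With OS = 0.480, ln OS = −0.7340 and ζ = 0.7340/3.226 = 0.228.
From t_s ≈ 4/(ζω_n): ω_n = 4/(ζ·t_s) = 4/(0.228·0.163) = 108 rad/s.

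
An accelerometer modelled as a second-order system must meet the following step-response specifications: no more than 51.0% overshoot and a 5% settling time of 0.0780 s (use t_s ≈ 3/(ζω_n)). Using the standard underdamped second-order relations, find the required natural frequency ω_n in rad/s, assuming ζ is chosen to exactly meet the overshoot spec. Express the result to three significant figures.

ω_n ≈ 184 rad/s

From %OS = 100·exp(−πζ/√(1−ζ²)), invert to get ζ = −ln(OS)/√(π² + ln²(OS)) with OS = 0.510.
−ln 0.510 = 0.6733, so ζ = 0.6733/√(π² + 0.4534) = 0.210.
Then ω_n = 3/(ζ t_s) = 3/(0.210 × 0.0780) = 184 rad/s.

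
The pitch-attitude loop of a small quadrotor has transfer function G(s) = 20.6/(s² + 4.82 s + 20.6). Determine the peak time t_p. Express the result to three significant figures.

Comparing the denominator to s² + 2ζω_n s + ω_n²: ω_n = √20.6 = 4.54 rad/s, and 2ζω_n = 4.82 so ζ = 4.82/(2·4.54) = 0.531.
ω_d = 4.54·√(1 − 0.531²) = 3.85 rad/s. Then t_p = π/ω_d = 0.817 s.

t_p ≈ 0.817 s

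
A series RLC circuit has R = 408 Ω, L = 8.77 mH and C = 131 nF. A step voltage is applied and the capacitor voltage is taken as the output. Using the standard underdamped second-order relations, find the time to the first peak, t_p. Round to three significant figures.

For a series RLC circuit (capacitor voltage as output), ω_n = 1/√(LC) = 1/√(8.77 mH · 131 nF) = 29500 rad/s.
ζ = (R/2)·√(C/L) = (408/2)·√(131 nF/8.77 mH) = 0.788.
The damped frequency ω_d = ω_n√(1−ζ²) = 18100 rad/s. t_p = π/ω_d = 0.000173 s.

t_p ≈ 0.000173 s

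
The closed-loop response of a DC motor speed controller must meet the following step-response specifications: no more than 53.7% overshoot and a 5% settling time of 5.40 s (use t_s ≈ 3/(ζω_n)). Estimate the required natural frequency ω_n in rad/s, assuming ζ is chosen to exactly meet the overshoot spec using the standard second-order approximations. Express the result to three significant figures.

Inverting the overshoot relation: ζ = |ln 0.537|/√(π² + ln²0.537) = 0.194.
Then ω_n = 3/(ζ t_s) = 3/(0.194 × 5.40) = 2.86 rad/s.

ω_n ≈ 2.86 rad/s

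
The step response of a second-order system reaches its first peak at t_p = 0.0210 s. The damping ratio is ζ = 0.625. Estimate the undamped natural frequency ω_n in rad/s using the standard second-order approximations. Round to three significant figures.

ω_n ≈ 192 rad/s

Peak time t_p = π/ω_d, so ω_d = π/t_p = π/0.0210 = 150 rad/s.
ω_n = ω_d/√(1−ζ²) = 150/√0.609 = 192 rad/s.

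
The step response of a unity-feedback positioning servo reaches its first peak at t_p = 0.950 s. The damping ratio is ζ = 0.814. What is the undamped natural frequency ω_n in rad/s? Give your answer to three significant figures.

Peak time t_p = π/ω_d, so ω_d = π/t_p = π/0.950 = 3.31 rad/s.
ω_n = ω_d/√(1−ζ²) = 3.31/√0.337 = 5.69 rad/s.

ω_n ≈ 5.69 rad/s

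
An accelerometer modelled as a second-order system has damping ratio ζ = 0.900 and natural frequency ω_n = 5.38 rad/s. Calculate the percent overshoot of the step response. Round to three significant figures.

%OS ≈ 0.152%

For an underdamped second-order system, %OS = 100·exp(−πζ/√(1−ζ²)).
πζ/√(1−ζ²) = π·0.900/√(1−0.810) = 6.487, so %OS = 100·e^(−6.487) = 0.152%.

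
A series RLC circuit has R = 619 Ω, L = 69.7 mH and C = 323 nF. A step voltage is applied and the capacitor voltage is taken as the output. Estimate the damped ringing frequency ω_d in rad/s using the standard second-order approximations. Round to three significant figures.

For a series RLC circuit (capacitor voltage as output), ω_n = 1/√(LC) = 1/√(69.7 mH · 323 nF) = 6660 rad/s.
ζ = (R/2)·√(C/L) = (619/2)·√(323 nF/69.7 mH) = 0.666.
ω_d = 6660·√(1 − 0.666²) = 4970 rad/s.

ω_d ≈ 4970 rad/s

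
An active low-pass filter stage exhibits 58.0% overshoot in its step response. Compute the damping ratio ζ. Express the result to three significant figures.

ζ ≈ 0.171

ζ = −ln(OS)/√(π² + (ln OS)²). With OS = 0.580, ln OS = −0.5447 and ζ = 0.5447/3.188 = 0.171.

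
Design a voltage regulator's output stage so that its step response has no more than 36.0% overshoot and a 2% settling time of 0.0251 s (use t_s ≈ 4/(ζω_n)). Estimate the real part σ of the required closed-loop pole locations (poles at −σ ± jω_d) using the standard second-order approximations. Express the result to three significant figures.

σ ≈ 159

The settling-time spec alone fixes σ = ζω_n = 4/t_s = 4/0.0251 = 159.
(Overshoot then fixes ζ = 0.309 and hence ω_d = σ·√(1−ζ²)/ζ = 490 rad/s.)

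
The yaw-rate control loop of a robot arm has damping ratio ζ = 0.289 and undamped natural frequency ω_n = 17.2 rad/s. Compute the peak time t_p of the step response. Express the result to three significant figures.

The damped frequency is ω_d = ω_n√(1−ζ²) = 17.2·√(1−0.0835) = 16.5 rad/s.
Peak time t_p = π/ω_d = π/16.5 = 0.191 s.

t_p ≈ 0.191 s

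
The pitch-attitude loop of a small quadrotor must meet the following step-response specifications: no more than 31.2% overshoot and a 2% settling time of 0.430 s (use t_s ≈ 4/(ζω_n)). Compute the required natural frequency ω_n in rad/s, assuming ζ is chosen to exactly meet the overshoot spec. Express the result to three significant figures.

ω_n ≈ 26.8 rad/s

Inverting the overshoot relation: ζ = |ln 0.312|/√(π² + ln²0.312) = 0.348.
Then ω_n = 4/(ζ t_s) = 4/(0.348 × 0.430) = 26.8 rad/s.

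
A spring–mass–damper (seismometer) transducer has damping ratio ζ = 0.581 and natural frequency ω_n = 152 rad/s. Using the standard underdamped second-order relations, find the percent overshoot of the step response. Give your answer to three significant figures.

%OS ≈ 10.6%

For an underdamped second-order system, %OS = 100·exp(−πζ/√(1−ζ²)).
πζ/√(1−ζ²) = π·0.581/√(1−0.338) = 2.243, so %OS = 100·e^(−2.243) = 10.6%.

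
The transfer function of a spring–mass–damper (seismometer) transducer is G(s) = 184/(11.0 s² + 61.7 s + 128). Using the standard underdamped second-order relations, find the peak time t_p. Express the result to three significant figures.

Dividing through by 11.0: denominator becomes s² + 5.609 s + 11.64.
So ω_n = √11.64 = 3.41 rad/s and ζ = 5.609/(2·3.41) = 0.822.
ω_d = ω_n√(1−ζ²) = 1.94 rad/s. t_p = π/ω_d = 1.62 s.

t_p ≈ 1.62 s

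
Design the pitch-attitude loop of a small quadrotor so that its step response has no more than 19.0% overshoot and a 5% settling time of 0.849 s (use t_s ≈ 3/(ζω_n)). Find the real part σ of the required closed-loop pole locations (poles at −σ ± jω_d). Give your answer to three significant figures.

σ ≈ 3.53

The settling-time spec alone fixes σ = ζω_n = 3/t_s = 3/0.849 = 3.53.
(Overshoot then fixes ζ = 0.467 and hence ω_d = σ·√(1−ζ²)/ζ = 6.68 rad/s.)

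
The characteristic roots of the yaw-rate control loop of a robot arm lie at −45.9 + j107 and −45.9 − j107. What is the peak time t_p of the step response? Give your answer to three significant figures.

t_p = π/ω_d with ω_d = 107 (the imaginary part), so t_p = 0.0294 s.

t_p ≈ 0.0294 s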